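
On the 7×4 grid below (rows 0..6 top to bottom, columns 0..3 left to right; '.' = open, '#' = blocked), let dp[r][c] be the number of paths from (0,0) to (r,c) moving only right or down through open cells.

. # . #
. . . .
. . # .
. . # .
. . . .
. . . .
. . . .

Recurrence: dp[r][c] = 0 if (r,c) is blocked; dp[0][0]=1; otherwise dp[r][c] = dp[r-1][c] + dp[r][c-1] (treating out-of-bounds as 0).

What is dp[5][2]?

r\c   0   1   2   3
  0   1   0   0   0
  1   1   1   1   1
  2   1   2   0   1
  3   1   3   0   1
  4   1   4   4   5
  5   1   5   9  14
  6   1   6  15  29

9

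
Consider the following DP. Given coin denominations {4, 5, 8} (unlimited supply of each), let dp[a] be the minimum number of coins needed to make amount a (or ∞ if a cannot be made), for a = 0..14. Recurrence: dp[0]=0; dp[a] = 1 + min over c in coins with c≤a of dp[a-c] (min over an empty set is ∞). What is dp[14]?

 a  0  1  2  3  4  5  6  7  8  9 10 11 12 13 14
dp  0  -  -  -  1  1  -  -  1  2  2  -  2  2  3
(- denotes ∞ / unreachable)

3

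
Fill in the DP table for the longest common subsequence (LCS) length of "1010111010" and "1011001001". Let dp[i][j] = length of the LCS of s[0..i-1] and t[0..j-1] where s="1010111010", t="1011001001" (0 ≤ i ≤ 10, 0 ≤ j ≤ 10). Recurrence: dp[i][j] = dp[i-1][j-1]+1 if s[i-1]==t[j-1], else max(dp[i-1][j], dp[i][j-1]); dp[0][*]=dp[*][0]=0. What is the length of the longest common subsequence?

   ''  1  0  1  1  0  0  1  0  0  1
''  0  0  0  0  0  0  0  0  0  0  0
 1  0  1  1  1  1  1  1  1  1  1  1
 0  0  1  2  2  2  2  2  2  2  2  2
 1  0  1  2  3  3  3  3  3  3  3  3
 0  0  1  2  3  3  4  4  4  4  4  4
 1  0  1  2  3  4  4  4  5  5  5  5
 1  0  1  2  3  4  4  4  5  5  5  6
 1  0  1  2  3  4  4  4  5  5  5  6
 0  0  1  2  3  4  5  5  5  6  6  6
 1  0  1  2  3  4  5  5  6  6  6  7
 0  0  1  2  3  4  5  6  6  7  7  7

7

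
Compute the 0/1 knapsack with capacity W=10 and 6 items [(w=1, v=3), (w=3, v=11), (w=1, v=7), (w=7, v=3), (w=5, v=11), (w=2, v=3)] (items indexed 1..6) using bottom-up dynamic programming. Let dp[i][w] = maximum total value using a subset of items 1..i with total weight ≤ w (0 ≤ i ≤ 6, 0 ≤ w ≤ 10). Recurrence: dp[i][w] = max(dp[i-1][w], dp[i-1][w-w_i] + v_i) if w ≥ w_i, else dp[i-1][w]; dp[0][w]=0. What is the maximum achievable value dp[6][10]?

i\w   0   1   2   3   4   5   6   7   8   9  10
  0   0   0   0   0   0   0   0   0   0   0   0
  1   0   3   3   3   3   3   3   3   3   3   3
  2   0   3   3  11  14  14  14  14  14  14  14
  3   0   7  10  11  18  21  21  21  21  21  21
  4   0   7  10  11  18  21  21  21  21  21  21
  5   0   7  10  11  18  21  21  21  22  29  32
  6   0   7  10  11  18  21  21  24  24  29  32

32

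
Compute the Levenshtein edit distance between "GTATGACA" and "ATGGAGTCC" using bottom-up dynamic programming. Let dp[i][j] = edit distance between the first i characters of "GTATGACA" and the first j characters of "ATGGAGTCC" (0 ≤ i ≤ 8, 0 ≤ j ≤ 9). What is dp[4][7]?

4

   ''  A  T  G  G  A  G  T  C  C
''  0  1  2  3  4  5  6  7  8  9
 G  1  1  2  2  3  4  5  6  7  8
 T  2  2  1  2  3  4  5  5  6  7
 A  3  2  2  2  3  3  4  5  6  7
 T  4  3  2  3  3  4  4  4  5  6
 G  5  4  3  2  3  4  4  5  5  6
 A  6  5  4  3  3  3  4  5  6  6
 C  7  6  5  4  4  4  4  5  5  6
 A  8  7  6  5  5  4  5  5  6  6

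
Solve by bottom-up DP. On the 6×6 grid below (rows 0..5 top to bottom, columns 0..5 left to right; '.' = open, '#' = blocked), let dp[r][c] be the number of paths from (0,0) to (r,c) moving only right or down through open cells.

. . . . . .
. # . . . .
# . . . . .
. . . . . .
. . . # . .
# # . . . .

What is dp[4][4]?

r\c   0   1   2   3   4   5
  0   1   1   1   1   1   1
  1   1   0   1   2   3   4
  2   0   0   1   3   6  10
  3   0   0   1   4  10  20
  4   0   0   1   0  10  30
  5   0   0   1   1  11  41

10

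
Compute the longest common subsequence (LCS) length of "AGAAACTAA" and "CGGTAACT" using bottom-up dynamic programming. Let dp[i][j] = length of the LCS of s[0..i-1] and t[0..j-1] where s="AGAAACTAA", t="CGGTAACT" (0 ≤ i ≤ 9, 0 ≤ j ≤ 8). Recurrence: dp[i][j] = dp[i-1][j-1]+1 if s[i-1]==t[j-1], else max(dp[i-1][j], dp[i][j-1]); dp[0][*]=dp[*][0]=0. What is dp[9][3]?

1

   ''  C  G  G  T  A  A  C  T
''  0  0  0  0  0  0  0  0  0
 A  0  0  0  0  0  1  1  1  1
 G  0  0  1  1  1  1  1  1  1
 A  0  0  1  1  1  2  2  2  2
 A  0  0  1  1  1  2  3  3  3
 A  0  0  1  1  1  2  3  3  3
 C  0  1  1  1  1  2  3  4  4
 T  0  1  1  1  2  2  3  4  5
 A  0  1  1  1  2  3  3  4  5
 A  0  1  1  1  2  3  4  4  5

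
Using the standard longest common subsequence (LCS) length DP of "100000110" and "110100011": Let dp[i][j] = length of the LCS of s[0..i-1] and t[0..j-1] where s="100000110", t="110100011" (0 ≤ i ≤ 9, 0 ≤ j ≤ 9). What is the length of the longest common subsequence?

7

   ''  1  1  0  1  0  0  0  1  1
''  0  0  0  0  0  0  0  0  0  0
 1  0  1  1  1  1  1  1  1  1  1
 0  0  1  1  2  2  2  2  2  2  2
 0  0  1  1  2  2  3  3  3  3  3
 0  0  1  1  2  2  3  4  4  4  4
 0  0  1  1  2  2  3  4  5  5  5
 0  0  1  1  2  2  3  4  5  5  5
 1  0  1  2  2  3  3  4  5  6  6
 1  0  1  2  2  3  3  4  5  6  7
 0  0  1  2  3  3  4  4  5  6  7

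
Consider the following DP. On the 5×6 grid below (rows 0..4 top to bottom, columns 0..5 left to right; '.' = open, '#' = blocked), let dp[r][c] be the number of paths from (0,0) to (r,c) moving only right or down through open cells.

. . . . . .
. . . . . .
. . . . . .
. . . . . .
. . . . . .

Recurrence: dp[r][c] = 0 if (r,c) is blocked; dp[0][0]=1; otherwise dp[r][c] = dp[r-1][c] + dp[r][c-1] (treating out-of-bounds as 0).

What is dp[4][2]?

r\c   0   1   2   3   4   5
  0   1   1   1   1   1   1
  1   1   2   3   4   5   6
  2   1   3   6  10  15  21
  3   1   4  10  20  35  56
  4   1   5  15  35  70 126

15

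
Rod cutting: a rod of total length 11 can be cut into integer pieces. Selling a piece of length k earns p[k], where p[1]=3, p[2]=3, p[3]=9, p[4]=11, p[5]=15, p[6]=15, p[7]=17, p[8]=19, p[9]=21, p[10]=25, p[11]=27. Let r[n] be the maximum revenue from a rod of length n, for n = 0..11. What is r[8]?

   n    0    1    2    3    4    5    6    7    8    9   10   11
r[n]    0    3    6    9   12   15   18   21   24   27   30   33

24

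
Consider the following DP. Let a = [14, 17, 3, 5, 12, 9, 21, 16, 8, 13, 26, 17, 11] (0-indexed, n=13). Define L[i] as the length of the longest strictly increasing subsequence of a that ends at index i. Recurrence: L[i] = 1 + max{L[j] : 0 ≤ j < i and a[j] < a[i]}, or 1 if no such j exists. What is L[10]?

5

   i    0    1    2    3    4    5    6    7    8    9   10   11   12
a[i]   14   17    3    5   12    9   21   16    8   13   26   17   11
L[i]    1    2    1    2    3    3    4    4    3    4    5    5    4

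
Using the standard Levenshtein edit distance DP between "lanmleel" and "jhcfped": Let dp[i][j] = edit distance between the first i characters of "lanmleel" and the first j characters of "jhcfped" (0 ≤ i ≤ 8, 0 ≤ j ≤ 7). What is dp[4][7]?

7

   ''  j  h  c  f  p  e  d
''  0  1  2  3  4  5  6  7
 l  1  1  2  3  4  5  6  7
 a  2  2  2  3  4  5  6  7
 n  3  3  3  3  4  5  6  7
 m  4  4  4  4  4  5  6  7
 l  5  5  5  5  5  5  6  7
 e  6  6  6  6  6  6  5  6
 e  7  7  7  7  7  7  6  6
 l  8  8  8  8  8  8  7  7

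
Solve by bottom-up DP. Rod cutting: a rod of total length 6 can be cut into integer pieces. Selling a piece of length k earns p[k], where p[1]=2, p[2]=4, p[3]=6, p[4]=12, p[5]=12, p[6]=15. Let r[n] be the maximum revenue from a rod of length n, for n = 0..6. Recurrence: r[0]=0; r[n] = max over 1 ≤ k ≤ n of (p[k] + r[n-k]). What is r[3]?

6

   n    0    1    2    3    4    5    6
r[n]    0    2    4    6   12   14   16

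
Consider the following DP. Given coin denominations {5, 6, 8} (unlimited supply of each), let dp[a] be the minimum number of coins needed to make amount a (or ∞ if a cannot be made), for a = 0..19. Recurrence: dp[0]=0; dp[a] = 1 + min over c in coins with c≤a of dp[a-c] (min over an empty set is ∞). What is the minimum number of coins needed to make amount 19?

 a  0  1  2  3  4  5  6  7  8  9 10 11 12 13 14 15 16 17 18 19
dp  0  -  -  -  -  1  1  -  1  -  2  2  2  2  2  3  2  3  3  3
(- denotes ∞ / unreachable)

3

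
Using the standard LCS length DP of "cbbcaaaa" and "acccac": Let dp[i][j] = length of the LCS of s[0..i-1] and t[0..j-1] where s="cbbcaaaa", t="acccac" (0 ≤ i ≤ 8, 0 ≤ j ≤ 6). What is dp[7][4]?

   ''  a  c  c  c  a  c
''  0  0  0  0  0  0  0
 c  0  0  1  1  1  1  1
 b  0  0  1  1  1  1  1
 b  0  0  1  1  1  1  1
 c  0  0  1  2  2  2  2
 a  0  1  1  2  2  3  3
 a  0  1  1  2  2  3  3
 a  0  1  1  2  2  3  3
 a  0  1  1  2  2  3  3

2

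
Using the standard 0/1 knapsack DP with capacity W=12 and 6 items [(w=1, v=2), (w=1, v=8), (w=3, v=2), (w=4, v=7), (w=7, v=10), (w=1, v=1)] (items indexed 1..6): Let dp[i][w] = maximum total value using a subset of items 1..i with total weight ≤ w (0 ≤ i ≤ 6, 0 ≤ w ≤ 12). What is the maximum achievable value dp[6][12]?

25

i\w   0   1   2   3   4   5   6   7   8   9  10  11  12
  0   0   0   0   0   0   0   0   0   0   0   0   0   0
  1   0   2   2   2   2   2   2   2   2   2   2   2   2
  2   0   8  10  10  10  10  10  10  10  10  10  10  10
  3   0   8  10  10  10  12  12  12  12  12  12  12  12
  4   0   8  10  10  10  15  17  17  17  19  19  19  19
  5   0   8  10  10  10  15  17  17  18  20  20  20  25
  6   0   8  10  11  11  15  17  18  18  20  21  21  25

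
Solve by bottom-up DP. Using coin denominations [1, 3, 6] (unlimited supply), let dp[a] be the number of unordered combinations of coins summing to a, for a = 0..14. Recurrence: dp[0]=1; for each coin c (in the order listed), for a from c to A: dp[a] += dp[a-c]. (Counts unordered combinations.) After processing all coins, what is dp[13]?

after  coin     0     1     2     3     4     5     6     7     8     9    10    11    12    13    14
          1     1     1     1     1     1     1     1     1     1     1     1     1     1     1     1
          3     1     1     1     2     2     2     3     3     3     4     4     4     5     5     5
          6     1     1     1     2     2     2     4     4     4     6     6     6     9     9     9

9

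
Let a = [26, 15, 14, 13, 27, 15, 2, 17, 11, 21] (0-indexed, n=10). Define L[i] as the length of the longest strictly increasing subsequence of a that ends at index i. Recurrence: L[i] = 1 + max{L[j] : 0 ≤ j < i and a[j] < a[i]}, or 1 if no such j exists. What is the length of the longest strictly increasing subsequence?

   i    0    1    2    3    4    5    6    7    8    9
a[i]   26   15   14   13   27   15    2   17   11   21
L[i]    1    1    1    1    2    2    1    3    2    4

4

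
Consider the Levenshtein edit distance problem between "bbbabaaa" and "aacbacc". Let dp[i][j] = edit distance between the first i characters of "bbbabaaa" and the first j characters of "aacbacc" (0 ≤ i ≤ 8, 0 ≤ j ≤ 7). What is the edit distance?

6

   ''  a  a  c  b  a  c  c
''  0  1  2  3  4  5  6  7
 b  1  1  2  3  3  4  5  6
 b  2  2  2  3  3  4  5  6
 b  3  3  3  3  3  4  5  6
 a  4  3  3  4  4  3  4  5
 b  5  4  4  4  4  4  4  5
 a  6  5  4  5  5  4  5  5
 a  7  6  5  5  6  5  5  6
 a  8  7  6  6  6  6  6  6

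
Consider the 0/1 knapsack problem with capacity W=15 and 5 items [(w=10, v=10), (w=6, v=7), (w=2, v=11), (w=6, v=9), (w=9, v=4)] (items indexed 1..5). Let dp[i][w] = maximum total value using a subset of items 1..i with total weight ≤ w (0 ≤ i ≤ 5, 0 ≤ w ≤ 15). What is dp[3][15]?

21

i\w   0   1   2   3   4   5   6   7   8   9  10  11  12  13  14  15
  0   0   0   0   0   0   0   0   0   0   0   0   0   0   0   0   0
  1   0   0   0   0   0   0   0   0   0   0  10  10  10  10  10  10
  2   0   0   0   0   0   0   7   7   7   7  10  10  10  10  10  10
  3   0   0  11  11  11  11  11  11  18  18  18  18  21  21  21  21
  4   0   0  11  11  11  11  11  11  20  20  20  20  21  21  27  27
  5   0   0  11  11  11  11  11  11  20  20  20  20  21  21  27  27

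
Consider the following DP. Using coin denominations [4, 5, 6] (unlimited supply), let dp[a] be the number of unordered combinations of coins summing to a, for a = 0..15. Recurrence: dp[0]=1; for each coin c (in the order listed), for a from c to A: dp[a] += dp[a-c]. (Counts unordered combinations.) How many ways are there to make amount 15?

after  coin     0     1     2     3     4     5     6     7     8     9    10    11    12    13    14    15
          4     1     0     0     0     1     0     0     0     1     0     0     0     1     0     0     0
          5     1     0     0     0     1     1     0     0     1     1     1     0     1     1     1     1
          6     1     0     0     0     1     1     1     0     1     1     2     1     2     1     2     2

2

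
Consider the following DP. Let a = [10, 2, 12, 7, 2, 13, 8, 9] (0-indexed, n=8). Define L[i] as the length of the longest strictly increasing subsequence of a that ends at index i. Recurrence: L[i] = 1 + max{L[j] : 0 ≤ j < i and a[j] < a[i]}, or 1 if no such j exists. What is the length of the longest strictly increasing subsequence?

   i    0    1    2    3    4    5    6    7
a[i]   10    2   12    7    2   13    8    9
L[i]    1    1    2    2    1    3    3    4

4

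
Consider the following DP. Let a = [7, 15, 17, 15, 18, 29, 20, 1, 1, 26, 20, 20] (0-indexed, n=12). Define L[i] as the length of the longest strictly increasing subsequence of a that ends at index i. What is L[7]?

1

   i    0    1    2    3    4    5    6    7    8    9   10   11
a[i]    7   15   17   15   18   29   20    1    1   26   20   20
L[i]    1    2    3    2    4    5    5    1    1    6    5    5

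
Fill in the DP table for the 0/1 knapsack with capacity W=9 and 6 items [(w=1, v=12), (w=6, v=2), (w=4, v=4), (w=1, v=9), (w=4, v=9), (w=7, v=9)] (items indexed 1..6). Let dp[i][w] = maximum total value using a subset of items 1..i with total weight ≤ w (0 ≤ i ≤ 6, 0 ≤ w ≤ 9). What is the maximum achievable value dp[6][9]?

i\w   0   1   2   3   4   5   6   7   8   9
  0   0   0   0   0   0   0   0   0   0   0
  1   0  12  12  12  12  12  12  12  12  12
  2   0  12  12  12  12  12  12  14  14  14
  3   0  12  12  12  12  16  16  16  16  16
  4   0  12  21  21  21  21  25  25  25  25
  5   0  12  21  21  21  21  30  30  30  30
  6   0  12  21  21  21  21  30  30  30  30

30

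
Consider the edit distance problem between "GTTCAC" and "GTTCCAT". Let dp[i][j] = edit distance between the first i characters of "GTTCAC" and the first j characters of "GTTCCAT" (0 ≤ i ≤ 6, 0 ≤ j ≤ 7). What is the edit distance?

   ''  G  T  T  C  C  A  T
''  0  1  2  3  4  5  6  7
 G  1  0  1  2  3  4  5  6
 T  2  1  0  1  2  3  4  5
 T  3  2  1  0  1  2  3  4
 C  4  3  2  1  0  1  2  3
 A  5  4  3  2  1  1  1  2
 C  6  5  4  3  2  1  2  2

2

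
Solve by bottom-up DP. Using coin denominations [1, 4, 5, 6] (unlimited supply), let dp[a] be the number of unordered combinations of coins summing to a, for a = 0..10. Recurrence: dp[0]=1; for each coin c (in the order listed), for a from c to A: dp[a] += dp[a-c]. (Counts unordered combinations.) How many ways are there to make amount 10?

8

after  coin     0     1     2     3     4     5     6     7     8     9    10
          1     1     1     1     1     1     1     1     1     1     1     1
          4     1     1     1     1     2     2     2     2     3     3     3
          5     1     1     1     1     2     3     3     3     4     5     6
          6     1     1     1     1     2     3     4     4     5     6     8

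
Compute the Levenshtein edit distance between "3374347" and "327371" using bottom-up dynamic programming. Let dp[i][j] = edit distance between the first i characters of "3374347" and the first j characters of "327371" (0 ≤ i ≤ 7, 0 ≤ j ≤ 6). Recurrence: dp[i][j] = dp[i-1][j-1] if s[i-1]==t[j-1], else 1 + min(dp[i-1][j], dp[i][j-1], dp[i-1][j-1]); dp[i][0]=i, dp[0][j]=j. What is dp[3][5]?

   ''  3  2  7  3  7  1
''  0  1  2  3  4  5  6
 3  1  0  1  2  3  4  5
 3  2  1  1  2  2  3  4
 7  3  2  2  1  2  2  3
 4  4  3  3  2  2  3  3
 3  5  4  4  3  2  3  4
 4  6  5  5  4  3  3  4
 7  7  6  6  5  4  3  4

2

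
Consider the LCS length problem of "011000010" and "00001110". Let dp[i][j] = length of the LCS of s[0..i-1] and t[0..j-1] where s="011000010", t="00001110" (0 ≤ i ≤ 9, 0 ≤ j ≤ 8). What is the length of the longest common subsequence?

6

   ''  0  0  0  0  1  1  1  0
''  0  0  0  0  0  0  0  0  0
 0  0  1  1  1  1  1  1  1  1
 1  0  1  1  1  1  2  2  2  2
 1  0  1  1  1  1  2  3  3  3
 0  0  1  2  2  2  2  3  3  4
 0  0  1  2  3  3  3  3  3  4
 0  0  1  2  3  4  4  4  4  4
 0  0  1  2  3  4  4  4  4  5
 1  0  1  2  3  4  5  5  5  5
 0  0  1  2  3  4  5  5  5  6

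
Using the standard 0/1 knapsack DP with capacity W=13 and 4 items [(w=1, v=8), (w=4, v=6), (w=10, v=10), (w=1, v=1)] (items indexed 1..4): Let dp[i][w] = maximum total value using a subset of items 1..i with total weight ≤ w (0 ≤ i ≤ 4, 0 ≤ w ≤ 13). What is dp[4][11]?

18

i\w   0   1   2   3   4   5   6   7   8   9  10  11  12  13
  0   0   0   0   0   0   0   0   0   0   0   0   0   0   0
  1   0   8   8   8   8   8   8   8   8   8   8   8   8   8
  2   0   8   8   8   8  14  14  14  14  14  14  14  14  14
  3   0   8   8   8   8  14  14  14  14  14  14  18  18  18
  4   0   8   9   9   9  14  15  15  15  15  15  18  19  19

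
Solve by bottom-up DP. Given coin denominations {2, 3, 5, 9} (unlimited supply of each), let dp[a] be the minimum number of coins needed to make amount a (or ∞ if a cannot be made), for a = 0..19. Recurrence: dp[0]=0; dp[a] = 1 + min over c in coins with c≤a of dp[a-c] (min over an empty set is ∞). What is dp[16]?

 a  0  1  2  3  4  5  6  7  8  9 10 11 12 13 14 15 16 17 18 19
dp  0  -  1  1  2  1  2  2  2  1  2  2  2  3  2  3  3  3  2  3
(- denotes ∞ / unreachable)

3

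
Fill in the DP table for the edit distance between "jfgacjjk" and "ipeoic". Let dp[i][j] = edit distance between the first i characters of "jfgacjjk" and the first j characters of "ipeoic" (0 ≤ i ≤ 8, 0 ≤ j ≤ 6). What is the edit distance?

8

   ''  i  p  e  o  i  c
''  0  1  2  3  4  5  6
 j  1  1  2  3  4  5  6
 f  2  2  2  3  4  5  6
 g  3  3  3  3  4  5  6
 a  4  4  4  4  4  5  6
 c  5  5  5  5  5  5  5
 j  6  6  6  6  6  6  6
 j  7  7  7  7  7  7  7
 k  8  8  8  8  8  8  8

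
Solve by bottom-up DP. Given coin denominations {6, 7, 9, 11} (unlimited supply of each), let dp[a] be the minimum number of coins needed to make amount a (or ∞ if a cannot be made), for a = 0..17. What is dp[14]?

 a  0  1  2  3  4  5  6  7  8  9 10 11 12 13 14 15 16 17
dp  0  -  -  -  -  -  1  1  -  1  -  1  2  2  2  2  2  2
(- denotes ∞ / unreachable)

2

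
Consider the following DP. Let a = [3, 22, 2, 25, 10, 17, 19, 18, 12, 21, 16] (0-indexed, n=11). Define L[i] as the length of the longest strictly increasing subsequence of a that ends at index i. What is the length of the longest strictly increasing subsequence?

   i    0    1    2    3    4    5    6    7    8    9   10
a[i]    3   22    2   25   10   17   19   18   12   21   16
L[i]    1    2    1    3    2    3    4    4    3    5    4

5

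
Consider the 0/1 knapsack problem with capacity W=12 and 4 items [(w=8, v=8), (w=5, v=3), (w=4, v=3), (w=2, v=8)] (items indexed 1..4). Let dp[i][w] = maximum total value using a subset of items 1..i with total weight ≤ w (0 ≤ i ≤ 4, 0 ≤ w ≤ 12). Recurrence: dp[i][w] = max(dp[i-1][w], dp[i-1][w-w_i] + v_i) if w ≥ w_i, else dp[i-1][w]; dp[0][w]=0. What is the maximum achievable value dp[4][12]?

16

i\w   0   1   2   3   4   5   6   7   8   9  10  11  12
  0   0   0   0   0   0   0   0   0   0   0   0   0   0
  1   0   0   0   0   0   0   0   0   8   8   8   8   8
  2   0   0   0   0   0   3   3   3   8   8   8   8   8
  3   0   0   0   0   3   3   3   3   8   8   8   8  11
  4   0   0   8   8   8   8  11  11  11  11  16  16  16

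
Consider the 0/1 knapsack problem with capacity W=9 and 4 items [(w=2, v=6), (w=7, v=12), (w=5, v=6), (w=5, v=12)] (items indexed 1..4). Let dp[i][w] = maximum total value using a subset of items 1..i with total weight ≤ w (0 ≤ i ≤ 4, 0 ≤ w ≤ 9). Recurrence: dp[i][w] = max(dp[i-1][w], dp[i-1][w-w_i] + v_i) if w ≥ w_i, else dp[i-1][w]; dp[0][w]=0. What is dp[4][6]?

i\w   0   1   2   3   4   5   6   7   8   9
  0   0   0   0   0   0   0   0   0   0   0
  1   0   0   6   6   6   6   6   6   6   6
  2   0   0   6   6   6   6   6  12  12  18
  3   0   0   6   6   6   6   6  12  12  18
  4   0   0   6   6   6  12  12  18  18  18

12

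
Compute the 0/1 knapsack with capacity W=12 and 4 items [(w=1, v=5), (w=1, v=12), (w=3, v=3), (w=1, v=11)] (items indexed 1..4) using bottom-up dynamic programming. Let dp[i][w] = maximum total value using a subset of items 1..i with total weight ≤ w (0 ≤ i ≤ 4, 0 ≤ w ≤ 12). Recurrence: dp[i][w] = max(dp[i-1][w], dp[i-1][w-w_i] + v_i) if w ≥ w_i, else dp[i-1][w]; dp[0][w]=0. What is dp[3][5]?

20

i\w   0   1   2   3   4   5   6   7   8   9  10  11  12
  0   0   0   0   0   0   0   0   0   0   0   0   0   0
  1   0   5   5   5   5   5   5   5   5   5   5   5   5
  2   0  12  17  17  17  17  17  17  17  17  17  17  17
  3   0  12  17  17  17  20  20  20  20  20  20  20  20
  4   0  12  23  28  28  28  31  31  31  31  31  31  31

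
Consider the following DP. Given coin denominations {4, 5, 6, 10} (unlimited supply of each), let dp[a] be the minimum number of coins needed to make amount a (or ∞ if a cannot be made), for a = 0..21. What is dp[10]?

 a  0  1  2  3  4  5  6  7  8  9 10 11 12 13 14 15 16 17 18 19 20 21
dp  0  -  -  -  1  1  1  -  2  2  1  2  2  3  2  2  2  3  3  3  2  3
(- denotes ∞ / unreachable)

1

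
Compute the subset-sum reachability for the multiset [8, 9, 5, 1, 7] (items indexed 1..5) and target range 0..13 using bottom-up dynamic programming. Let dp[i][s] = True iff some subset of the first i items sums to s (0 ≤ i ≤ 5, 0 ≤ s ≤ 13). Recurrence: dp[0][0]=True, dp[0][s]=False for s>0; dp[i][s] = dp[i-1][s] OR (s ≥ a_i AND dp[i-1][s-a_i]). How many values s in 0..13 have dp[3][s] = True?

5

i\s   0   1   2   3   4   5   6   7   8   9  10  11  12  13
  0   T   F   F   F   F   F   F   F   F   F   F   F   F   F
  1   T   F   F   F   F   F   F   F   T   F   F   F   F   F
  2   T   F   F   F   F   F   F   F   T   T   F   F   F   F
  3   T   F   F   F   F   T   F   F   T   T   F   F   F   T
  4   T   T   F   F   F   T   T   F   T   T   T   F   F   T
  5   T   T   F   F   F   T   T   T   T   T   T   F   T   T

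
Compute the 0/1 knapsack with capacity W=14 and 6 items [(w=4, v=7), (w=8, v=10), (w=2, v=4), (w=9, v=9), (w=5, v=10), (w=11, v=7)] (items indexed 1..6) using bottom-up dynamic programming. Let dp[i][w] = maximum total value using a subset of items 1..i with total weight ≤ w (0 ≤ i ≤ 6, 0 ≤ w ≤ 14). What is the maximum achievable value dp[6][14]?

21

i\w   0   1   2   3   4   5   6   7   8   9  10  11  12  13  14
  0   0   0   0   0   0   0   0   0   0   0   0   0   0   0   0
  1   0   0   0   0   7   7   7   7   7   7   7   7   7   7   7
  2   0   0   0   0   7   7   7   7  10  10  10  10  17  17  17
  3   0   0   4   4   7   7  11  11  11  11  14  14  17  17  21
  4   0   0   4   4   7   7  11  11  11  11  14  14  17  17  21
  5   0   0   4   4   7  10  11  14  14  17  17  21  21  21  21
  6   0   0   4   4   7  10  11  14  14  17  17  21  21  21  21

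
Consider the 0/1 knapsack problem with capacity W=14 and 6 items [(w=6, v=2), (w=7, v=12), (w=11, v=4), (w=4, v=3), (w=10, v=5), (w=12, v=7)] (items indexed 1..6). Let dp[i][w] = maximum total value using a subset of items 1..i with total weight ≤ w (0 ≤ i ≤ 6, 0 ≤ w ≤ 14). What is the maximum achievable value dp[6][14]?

15

i\w   0   1   2   3   4   5   6   7   8   9  10  11  12  13  14
  0   0   0   0   0   0   0   0   0   0   0   0   0   0   0   0
  1   0   0   0   0   0   0   2   2   2   2   2   2   2   2   2
  2   0   0   0   0   0   0   2  12  12  12  12  12  12  14  14
  3   0   0   0   0   0   0   2  12  12  12  12  12  12  14  14
  4   0   0   0   0   3   3   3  12  12  12  12  15  15  15  15
  5   0   0   0   0   3   3   3  12  12  12  12  15  15  15  15
  6   0   0   0   0   3   3   3  12  12  12  12  15  15  15  15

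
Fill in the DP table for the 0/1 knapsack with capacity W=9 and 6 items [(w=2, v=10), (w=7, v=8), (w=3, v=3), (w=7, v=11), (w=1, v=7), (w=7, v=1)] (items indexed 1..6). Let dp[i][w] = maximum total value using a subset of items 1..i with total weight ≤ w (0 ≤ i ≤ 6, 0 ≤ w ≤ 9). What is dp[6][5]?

17

i\w   0   1   2   3   4   5   6   7   8   9
  0   0   0   0   0   0   0   0   0   0   0
  1   0   0  10  10  10  10  10  10  10  10
  2   0   0  10  10  10  10  10  10  10  18
  3   0   0  10  10  10  13  13  13  13  18
  4   0   0  10  10  10  13  13  13  13  21
  5   0   7  10  17  17  17  20  20  20  21
  6   0   7  10  17  17  17  20  20  20  21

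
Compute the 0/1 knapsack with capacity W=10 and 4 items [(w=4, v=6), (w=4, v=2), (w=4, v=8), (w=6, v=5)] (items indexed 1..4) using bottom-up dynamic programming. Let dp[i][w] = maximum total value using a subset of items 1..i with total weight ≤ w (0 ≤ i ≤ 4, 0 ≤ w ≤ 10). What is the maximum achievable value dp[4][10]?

14

i\w   0   1   2   3   4   5   6   7   8   9  10
  0   0   0   0   0   0   0   0   0   0   0   0
  1   0   0   0   0   6   6   6   6   6   6   6
  2   0   0   0   0   6   6   6   6   8   8   8
  3   0   0   0   0   8   8   8   8  14  14  14
  4   0   0   0   0   8   8   8   8  14  14  14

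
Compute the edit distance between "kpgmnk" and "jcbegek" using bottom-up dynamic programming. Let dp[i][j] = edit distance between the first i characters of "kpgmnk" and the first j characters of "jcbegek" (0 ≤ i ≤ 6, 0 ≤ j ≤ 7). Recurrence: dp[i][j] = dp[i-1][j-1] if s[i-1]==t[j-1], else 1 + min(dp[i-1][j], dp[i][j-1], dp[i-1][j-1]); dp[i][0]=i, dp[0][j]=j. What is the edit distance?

6

   ''  j  c  b  e  g  e  k
''  0  1  2  3  4  5  6  7
 k  1  1  2  3  4  5  6  6
 p  2  2  2  3  4  5  6  7
 g  3  3  3  3  4  4  5  6
 m  4  4  4  4  4  5  5  6
 n  5  5  5  5  5  5  6  6
 k  6  6  6  6  6  6  6  6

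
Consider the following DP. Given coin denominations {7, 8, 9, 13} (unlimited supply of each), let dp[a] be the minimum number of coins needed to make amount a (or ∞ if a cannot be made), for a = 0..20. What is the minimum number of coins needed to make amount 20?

 a  0  1  2  3  4  5  6  7  8  9 10 11 12 13 14 15 16 17 18 19 20
dp  0  -  -  -  -  -  -  1  1  1  -  -  -  1  2  2  2  2  2  -  2
(- denotes ∞ / unreachable)

2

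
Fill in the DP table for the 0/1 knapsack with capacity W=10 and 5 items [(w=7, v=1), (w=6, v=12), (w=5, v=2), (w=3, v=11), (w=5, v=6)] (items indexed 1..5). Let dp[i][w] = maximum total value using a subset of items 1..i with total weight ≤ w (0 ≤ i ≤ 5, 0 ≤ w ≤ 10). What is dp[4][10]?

i\w   0   1   2   3   4   5   6   7   8   9  10
  0   0   0   0   0   0   0   0   0   0   0   0
  1   0   0   0   0   0   0   0   1   1   1   1
  2   0   0   0   0   0   0  12  12  12  12  12
  3   0   0   0   0   0   2  12  12  12  12  12
  4   0   0   0  11  11  11  12  12  13  23  23
  5   0   0   0  11  11  11  12  12  17  23  23

23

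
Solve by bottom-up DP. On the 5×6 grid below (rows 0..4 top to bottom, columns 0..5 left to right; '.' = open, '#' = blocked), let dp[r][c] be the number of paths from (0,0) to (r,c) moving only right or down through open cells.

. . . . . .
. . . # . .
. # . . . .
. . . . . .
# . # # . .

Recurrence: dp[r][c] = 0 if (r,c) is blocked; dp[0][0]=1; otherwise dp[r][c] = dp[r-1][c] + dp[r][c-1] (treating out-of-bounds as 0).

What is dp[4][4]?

11

r\c   0   1   2   3   4   5
  0   1   1   1   1   1   1
  1   1   2   3   0   1   2
  2   1   0   3   3   4   6
  3   1   1   4   7  11  17
  4   0   1   0   0  11  28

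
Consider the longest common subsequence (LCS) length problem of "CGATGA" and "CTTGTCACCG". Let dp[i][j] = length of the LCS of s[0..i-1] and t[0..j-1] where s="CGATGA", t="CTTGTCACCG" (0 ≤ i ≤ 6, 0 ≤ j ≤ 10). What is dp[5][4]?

   ''  C  T  T  G  T  C  A  C  C  G
''  0  0  0  0  0  0  0  0  0  0  0
 C  0  1  1  1  1  1  1  1  1  1  1
 G  0  1  1  1  2  2  2  2  2  2  2
 A  0  1  1  1  2  2  2  3  3  3  3
 T  0  1  2  2  2  3  3  3  3  3  3
 G  0  1  2  2  3  3  3  3  3  3  4
 A  0  1  2  2  3  3  3  4  4  4  4

3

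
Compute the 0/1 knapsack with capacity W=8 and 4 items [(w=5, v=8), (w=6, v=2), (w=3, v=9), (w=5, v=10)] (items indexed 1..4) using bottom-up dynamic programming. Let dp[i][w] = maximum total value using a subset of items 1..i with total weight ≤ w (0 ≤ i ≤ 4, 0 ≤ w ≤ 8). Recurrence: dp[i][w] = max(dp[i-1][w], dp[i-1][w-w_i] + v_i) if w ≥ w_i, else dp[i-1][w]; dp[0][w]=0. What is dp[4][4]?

9

i\w   0   1   2   3   4   5   6   7   8
  0   0   0   0   0   0   0   0   0   0
  1   0   0   0   0   0   8   8   8   8
  2   0   0   0   0   0   8   8   8   8
  3   0   0   0   9   9   9   9   9  17
  4   0   0   0   9   9  10  10  10  19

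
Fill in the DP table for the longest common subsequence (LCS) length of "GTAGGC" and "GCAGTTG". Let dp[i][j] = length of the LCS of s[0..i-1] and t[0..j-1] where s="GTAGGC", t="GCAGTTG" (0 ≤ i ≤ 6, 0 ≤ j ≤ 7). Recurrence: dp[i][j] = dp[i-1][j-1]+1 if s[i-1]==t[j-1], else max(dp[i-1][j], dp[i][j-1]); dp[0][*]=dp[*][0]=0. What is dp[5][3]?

2

   ''  G  C  A  G  T  T  G
''  0  0  0  0  0  0  0  0
 G  0  1  1  1  1  1  1  1
 T  0  1  1  1  1  2  2  2
 A  0  1  1  2  2  2  2  2
 G  0  1  1  2  3  3  3  3
 G  0  1  1  2  3  3  3  4
 C  0  1  2  2  3  3  3  4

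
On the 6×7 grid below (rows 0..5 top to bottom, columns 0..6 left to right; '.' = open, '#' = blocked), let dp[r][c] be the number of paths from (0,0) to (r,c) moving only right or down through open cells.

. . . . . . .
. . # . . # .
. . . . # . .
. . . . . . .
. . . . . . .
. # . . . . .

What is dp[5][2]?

r\c   0   1   2   3   4   5   6
  0   1   1   1   1   1   1   1
  1   1   2   0   1   2   0   1
  2   1   3   3   4   0   0   1
  3   1   4   7  11  11  11  12
  4   1   5  12  23  34  45  57
  5   1   0  12  35  69 114 171

12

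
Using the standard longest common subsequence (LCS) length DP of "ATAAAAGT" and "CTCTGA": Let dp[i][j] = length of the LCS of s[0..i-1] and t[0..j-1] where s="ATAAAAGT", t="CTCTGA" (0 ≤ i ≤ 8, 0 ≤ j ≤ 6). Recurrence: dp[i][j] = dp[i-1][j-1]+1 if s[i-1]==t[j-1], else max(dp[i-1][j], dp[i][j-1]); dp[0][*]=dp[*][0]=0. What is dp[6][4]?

   ''  C  T  C  T  G  A
''  0  0  0  0  0  0  0
 A  0  0  0  0  0  0  1
 T  0  0  1  1  1  1  1
 A  0  0  1  1  1  1  2
 A  0  0  1  1  1  1  2
 A  0  0  1  1  1  1  2
 A  0  0  1  1  1  1  2
 G  0  0  1  1  1  2  2
 T  0  0  1  1  2  2  2

1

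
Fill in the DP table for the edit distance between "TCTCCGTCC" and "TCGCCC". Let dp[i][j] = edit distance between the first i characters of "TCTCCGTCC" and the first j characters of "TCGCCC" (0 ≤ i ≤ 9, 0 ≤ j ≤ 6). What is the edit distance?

4

   ''  T  C  G  C  C  C
''  0  1  2  3  4  5  6
 T  1  0  1  2  3  4  5
 C  2  1  0  1  2  3  4
 T  3  2  1  1  2  3  4
 C  4  3  2  2  1  2  3
 C  5  4  3  3  2  1  2
 G  6  5  4  3  3  2  2
 T  7  6  5  4  4  3  3
 C  8  7  6  5  4  4  3
 C  9  8  7  6  5  4  4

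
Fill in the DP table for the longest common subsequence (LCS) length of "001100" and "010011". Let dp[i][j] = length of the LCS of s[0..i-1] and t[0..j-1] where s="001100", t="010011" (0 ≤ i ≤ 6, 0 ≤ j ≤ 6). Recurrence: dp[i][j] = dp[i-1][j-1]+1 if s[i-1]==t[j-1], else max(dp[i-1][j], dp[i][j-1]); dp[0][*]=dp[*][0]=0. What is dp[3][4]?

   ''  0  1  0  0  1  1
''  0  0  0  0  0  0  0
 0  0  1  1  1  1  1  1
 0  0  1  1  2  2  2  2
 1  0  1  2  2  2  3  3
 1  0  1  2  2  2  3  4
 0  0  1  2  3  3  3  4
 0  0  1  2  3  4  4  4

2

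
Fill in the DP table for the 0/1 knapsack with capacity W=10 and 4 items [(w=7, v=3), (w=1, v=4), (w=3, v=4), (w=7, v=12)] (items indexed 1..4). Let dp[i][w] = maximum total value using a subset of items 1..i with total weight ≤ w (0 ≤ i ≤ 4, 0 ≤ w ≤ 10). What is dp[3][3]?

i\w   0   1   2   3   4   5   6   7   8   9  10
  0   0   0   0   0   0   0   0   0   0   0   0
  1   0   0   0   0   0   0   0   3   3   3   3
  2   0   4   4   4   4   4   4   4   7   7   7
  3   0   4   4   4   8   8   8   8   8   8   8
  4   0   4   4   4   8   8   8  12  16  16  16

4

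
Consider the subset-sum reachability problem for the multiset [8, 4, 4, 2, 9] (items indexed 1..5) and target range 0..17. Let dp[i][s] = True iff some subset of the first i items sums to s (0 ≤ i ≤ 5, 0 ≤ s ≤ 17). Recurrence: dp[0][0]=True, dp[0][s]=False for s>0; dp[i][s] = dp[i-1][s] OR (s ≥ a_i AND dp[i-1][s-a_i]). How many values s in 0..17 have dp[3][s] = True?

i\s   0   1   2   3   4   5   6   7   8   9  10  11  12  13  14  15  16  17
  0   T   F   F   F   F   F   F   F   F   F   F   F   F   F   F   F   F   F
  1   T   F   F   F   F   F   F   F   T   F   F   F   F   F   F   F   F   F
  2   T   F   F   F   T   F   F   F   T   F   F   F   T   F   F   F   F   F
  3   T   F   F   F   T   F   F   F   T   F   F   F   T   F   F   F   T   F
  4   T   F   T   F   T   F   T   F   T   F   T   F   T   F   T   F   T   F
  5   T   F   T   F   T   F   T   F   T   T   T   T   T   T   T   T   T   T

5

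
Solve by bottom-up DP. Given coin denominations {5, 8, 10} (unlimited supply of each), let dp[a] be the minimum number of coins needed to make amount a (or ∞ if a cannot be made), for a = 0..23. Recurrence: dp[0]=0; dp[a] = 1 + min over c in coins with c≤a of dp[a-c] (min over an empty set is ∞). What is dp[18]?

 a  0  1  2  3  4  5  6  7  8  9 10 11 12 13 14 15 16 17 18 19 20 21 22 23
dp  0  -  -  -  -  1  -  -  1  -  1  -  -  2  -  2  2  -  2  -  2  3  -  3
(- denotes ∞ / unreachable)

2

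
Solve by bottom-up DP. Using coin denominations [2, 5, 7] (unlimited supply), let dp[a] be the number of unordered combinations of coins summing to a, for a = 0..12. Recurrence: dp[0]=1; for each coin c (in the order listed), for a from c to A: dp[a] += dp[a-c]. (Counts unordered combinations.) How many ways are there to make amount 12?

3

after  coin     0     1     2     3     4     5     6     7     8     9    10    11    12
          2     1     0     1     0     1     0     1     0     1     0     1     0     1
          5     1     0     1     0     1     1     1     1     1     1     2     1     2
          7     1     0     1     0     1     1     1     2     1     2     2     2     3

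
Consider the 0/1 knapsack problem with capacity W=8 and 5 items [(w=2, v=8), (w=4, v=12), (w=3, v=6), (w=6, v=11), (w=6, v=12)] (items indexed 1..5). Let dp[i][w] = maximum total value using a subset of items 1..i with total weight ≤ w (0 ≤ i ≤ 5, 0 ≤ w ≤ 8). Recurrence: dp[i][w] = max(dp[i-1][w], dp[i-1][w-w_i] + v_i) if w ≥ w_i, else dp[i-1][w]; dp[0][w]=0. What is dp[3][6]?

20

i\w   0   1   2   3   4   5   6   7   8
  0   0   0   0   0   0   0   0   0   0
  1   0   0   8   8   8   8   8   8   8
  2   0   0   8   8  12  12  20  20  20
  3   0   0   8   8  12  14  20  20  20
  4   0   0   8   8  12  14  20  20  20
  5   0   0   8   8  12  14  20  20  20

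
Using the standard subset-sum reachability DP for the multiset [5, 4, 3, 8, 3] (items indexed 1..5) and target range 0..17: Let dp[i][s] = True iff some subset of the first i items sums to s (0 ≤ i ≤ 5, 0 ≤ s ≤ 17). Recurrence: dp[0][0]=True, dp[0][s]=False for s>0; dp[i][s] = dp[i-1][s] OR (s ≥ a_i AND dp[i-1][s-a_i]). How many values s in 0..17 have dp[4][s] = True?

i\s   0   1   2   3   4   5   6   7   8   9  10  11  12  13  14  15  16  17
  0   T   F   F   F   F   F   F   F   F   F   F   F   F   F   F   F   F   F
  1   T   F   F   F   F   T   F   F   F   F   F   F   F   F   F   F   F   F
  2   T   F   F   F   T   T   F   F   F   T   F   F   F   F   F   F   F   F
  3   T   F   F   T   T   T   F   T   T   T   F   F   T   F   F   F   F   F
  4   T   F   F   T   T   T   F   T   T   T   F   T   T   T   F   T   T   T
  5   T   F   F   T   T   T   T   T   T   T   T   T   T   T   T   T   T   T

13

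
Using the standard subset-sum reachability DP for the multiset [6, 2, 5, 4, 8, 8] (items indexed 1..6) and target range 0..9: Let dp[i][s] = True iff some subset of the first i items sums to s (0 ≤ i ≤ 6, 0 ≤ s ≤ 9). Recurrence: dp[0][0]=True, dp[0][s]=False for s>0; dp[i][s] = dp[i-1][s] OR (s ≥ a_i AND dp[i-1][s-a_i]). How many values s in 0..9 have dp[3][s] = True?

6

i\s   0   1   2   3   4   5   6   7   8   9
  0   T   F   F   F   F   F   F   F   F   F
  1   T   F   F   F   F   F   T   F   F   F
  2   T   F   T   F   F   F   T   F   T   F
  3   T   F   T   F   F   T   T   T   T   F
  4   T   F   T   F   T   T   T   T   T   T
  5   T   F   T   F   T   T   T   T   T   T
  6   T   F   T   F   T   T   T   T   T   T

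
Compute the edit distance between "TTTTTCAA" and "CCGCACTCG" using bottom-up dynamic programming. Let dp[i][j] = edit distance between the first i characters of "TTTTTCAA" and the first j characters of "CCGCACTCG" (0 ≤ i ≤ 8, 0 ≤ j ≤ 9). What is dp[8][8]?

7

   ''  C  C  G  C  A  C  T  C  G
''  0  1  2  3  4  5  6  7  8  9
 T  1  1  2  3  4  5  6  6  7  8
 T  2  2  2  3  4  5  6  6  7  8
 T  3  3  3  3  4  5  6  6  7  8
 T  4  4  4  4  4  5  6  6  7  8
 T  5  5  5  5  5  5  6  6  7  8
 C  6  5  5  6  5  6  5  6  6  7
 A  7  6  6  6  6  5  6  6  7  7
 A  8  7  7  7  7  6  6  7  7  8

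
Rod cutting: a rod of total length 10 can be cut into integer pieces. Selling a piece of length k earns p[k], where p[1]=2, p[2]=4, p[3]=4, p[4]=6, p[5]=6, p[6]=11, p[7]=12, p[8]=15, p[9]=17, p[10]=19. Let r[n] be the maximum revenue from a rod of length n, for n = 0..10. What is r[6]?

   n    0    1    2    3    4    5    6    7    8    9   10
r[n]    0    2    4    6    8   10   12   14   16   18   20

12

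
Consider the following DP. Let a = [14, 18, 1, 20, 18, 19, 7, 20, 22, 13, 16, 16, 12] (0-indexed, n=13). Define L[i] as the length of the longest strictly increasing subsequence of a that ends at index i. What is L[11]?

   i    0    1    2    3    4    5    6    7    8    9   10   11   12
a[i]   14   18    1   20   18   19    7   20   22   13   16   16   12
L[i]    1    2    1    3    2    3    2    4    5    3    4    4    3

4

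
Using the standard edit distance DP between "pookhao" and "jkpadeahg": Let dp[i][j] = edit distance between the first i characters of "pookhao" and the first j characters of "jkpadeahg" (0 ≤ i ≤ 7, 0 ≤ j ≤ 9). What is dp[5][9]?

7

   ''  j  k  p  a  d  e  a  h  g
''  0  1  2  3  4  5  6  7  8  9
 p  1  1  2  2  3  4  5  6  7  8
 o  2  2  2  3  3  4  5  6  7  8
 o  3  3  3  3  4  4  5  6  7  8
 k  4  4  3  4  4  5  5  6  7  8
 h  5  5  4  4  5  5  6  6  6  7
 a  6  6  5  5  4  5  6  6  7  7
 o  7  7  6  6  5  5  6  7  7  8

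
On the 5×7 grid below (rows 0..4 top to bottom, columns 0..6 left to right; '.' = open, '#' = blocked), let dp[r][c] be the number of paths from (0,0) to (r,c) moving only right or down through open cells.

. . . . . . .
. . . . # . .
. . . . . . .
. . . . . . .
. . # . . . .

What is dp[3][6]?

r\c   0   1   2   3   4   5   6
  0   1   1   1   1   1   1   1
  1   1   2   3   4   0   1   2
  2   1   3   6  10  10  11  13
  3   1   4  10  20  30  41  54
  4   1   5   0  20  50  91 145

54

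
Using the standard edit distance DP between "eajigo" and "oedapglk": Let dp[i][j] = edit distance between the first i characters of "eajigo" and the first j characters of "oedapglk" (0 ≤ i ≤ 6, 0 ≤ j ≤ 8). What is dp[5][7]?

5

   ''  o  e  d  a  p  g  l  k
''  0  1  2  3  4  5  6  7  8
 e  1  1  1  2  3  4  5  6  7
 a  2  2  2  2  2  3  4  5  6
 j  3  3  3  3  3  3  4  5  6
 i  4  4  4  4  4  4  4  5  6
 g  5  5  5  5  5  5  4  5  6
 o  6  5  6  6  6  6  5  5  6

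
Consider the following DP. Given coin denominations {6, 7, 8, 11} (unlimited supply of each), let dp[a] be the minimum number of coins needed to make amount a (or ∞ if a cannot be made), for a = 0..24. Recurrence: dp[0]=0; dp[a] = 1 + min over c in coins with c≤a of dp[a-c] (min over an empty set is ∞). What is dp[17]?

2

 a  0  1  2  3  4  5  6  7  8  9 10 11 12 13 14 15 16 17 18 19 20 21 22 23 24
dp  0  -  -  -  -  -  1  1  1  -  -  1  2  2  2  2  2  2  2  2  3  3  2  3  3
(- denotes ∞ / unreachable)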